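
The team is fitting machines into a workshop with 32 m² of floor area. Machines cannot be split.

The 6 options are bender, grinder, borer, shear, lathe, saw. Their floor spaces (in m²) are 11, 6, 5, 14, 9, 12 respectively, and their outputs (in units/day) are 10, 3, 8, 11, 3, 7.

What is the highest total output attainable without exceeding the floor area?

bender + borer + shear: floor space 11 + 5 + 14 = 30 ≤ 32, output 10 + 8 + 11 = 29.
bender + borer + saw: floor space 11 + 5 + 12 = 28 ≤ 32, output 10 + 8 + 7 = 25.
borer + shear + saw: floor space 5 + 14 + 12 = 31 ≤ 32, output 8 + 11 + 7 = 26.
Best is bender, borer, and shear with total output 29.

29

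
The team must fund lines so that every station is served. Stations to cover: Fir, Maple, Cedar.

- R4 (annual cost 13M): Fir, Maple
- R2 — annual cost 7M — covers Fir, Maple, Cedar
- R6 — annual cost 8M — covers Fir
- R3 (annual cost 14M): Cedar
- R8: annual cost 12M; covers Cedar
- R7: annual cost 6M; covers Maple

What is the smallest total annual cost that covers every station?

7

R2 alone covers Fir, Maple, Cedar — every station.
Total annual cost: 7.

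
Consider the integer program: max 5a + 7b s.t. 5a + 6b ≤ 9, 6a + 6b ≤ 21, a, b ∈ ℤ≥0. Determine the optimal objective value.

Relaxing integrality, the LP optimum is 10.50 at (a,b) = (0, 1.5), which is not an integer point.
(a,b)=(0,1): 5·0+6·1=6≤9, 6·0+6·1=6≤21, objective 7.
(a,b)=(1,0): 5·1+6·0=5≤9, 6·1+6·0=6≤21, objective 5.
(a,b)=(0,0): 5·0+6·0=0≤9, 6·0+6·0=0≤21, objective 0.
The best lattice point is (0,1), giving 7.

7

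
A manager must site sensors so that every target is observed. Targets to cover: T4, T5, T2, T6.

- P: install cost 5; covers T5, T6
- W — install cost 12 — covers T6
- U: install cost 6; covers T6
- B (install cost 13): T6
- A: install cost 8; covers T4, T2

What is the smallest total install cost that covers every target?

Choose P and A: together they cover T4, T5, T2, T6 — every target.
Total install cost: 5 + 8 = 13.
No cover costs less than 13.

13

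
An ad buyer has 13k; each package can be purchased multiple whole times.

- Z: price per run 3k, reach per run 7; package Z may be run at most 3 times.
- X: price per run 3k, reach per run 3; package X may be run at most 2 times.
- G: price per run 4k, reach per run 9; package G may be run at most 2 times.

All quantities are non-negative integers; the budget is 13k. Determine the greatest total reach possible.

30

This is a bounded integer knapsack.
3×Z and 1×G: price 13 ≤ 13, reach 3·7 + 1·9 = 30.
2×Z, 1×X, and 1×G: price 13 ≤ 13, reach 2·7 + 1·3 + 1·9 = 26.
Best is 30.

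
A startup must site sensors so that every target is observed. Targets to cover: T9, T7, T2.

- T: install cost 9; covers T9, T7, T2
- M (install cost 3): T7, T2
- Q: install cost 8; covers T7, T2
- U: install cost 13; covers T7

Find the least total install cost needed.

9

The greedy cost-per-new-target heuristic would pick M and T for 12, but a cheaper cover exists.
T alone covers T9, T7, T2 — every target.
Total install cost: 9.
No cover costs less than 9.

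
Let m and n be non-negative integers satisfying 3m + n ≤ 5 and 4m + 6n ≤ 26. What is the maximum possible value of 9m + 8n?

Relaxing integrality, the LP optimum is 35.71 at (m,n) = (0.286, 4.14), which is not an integer point.
(m,n)=(0,4) is feasible, giving 32.
(m,n)=(0,3) is feasible, giving 24.
Maximum is 32 at (m,n)=(0,4).

32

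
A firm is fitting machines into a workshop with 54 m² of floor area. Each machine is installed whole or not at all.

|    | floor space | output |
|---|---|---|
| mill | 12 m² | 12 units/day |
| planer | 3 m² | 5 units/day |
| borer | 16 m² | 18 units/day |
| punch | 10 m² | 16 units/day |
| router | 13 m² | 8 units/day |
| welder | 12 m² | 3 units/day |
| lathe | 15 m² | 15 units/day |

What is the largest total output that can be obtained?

61

Take mill, borer, punch, and lathe: floor space 12 + 16 + 10 + 15 = 53 ≤ 54, output 12 + 18 + 16 + 15 = 61.
No other feasible combination does better.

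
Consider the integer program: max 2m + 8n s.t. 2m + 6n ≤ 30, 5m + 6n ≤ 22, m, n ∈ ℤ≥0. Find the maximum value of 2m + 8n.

24

Relaxing integrality, the LP optimum is 29.33 at (m,n) = (0, 3.67), which is not an integer point.
(m,n)=(0,3): 2·0+6·3=18≤30, 5·0+6·3=18≤22, objective 24.
(m,n)=(1,2): 2·1+6·2=14≤30, 5·1+6·2=17≤22, objective 18.
No feasible integer point exceeds 24.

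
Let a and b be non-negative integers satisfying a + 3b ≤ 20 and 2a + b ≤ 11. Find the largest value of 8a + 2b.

Relaxing integrality, the LP optimum is 44.00 at (a,b) = (5.5, 0), which is not an integer point.
(a,b)=(5,1): 1·5+3·1=8≤20, 2·5+1·1=11≤11, objective 42.
(a,b)=(5,0): 1·5+3·0=5≤20, 2·5+1·0=10≤11, objective 40.
(a,b)=(4,2): 1·4+3·2=10≤20, 2·4+1·2=10≤11, objective 36.
(a,b)=(4,1): 1·4+3·1=7≤20, 2·4+1·1=9≤11, objective 34.
The best lattice point is (5,1), giving 42.

42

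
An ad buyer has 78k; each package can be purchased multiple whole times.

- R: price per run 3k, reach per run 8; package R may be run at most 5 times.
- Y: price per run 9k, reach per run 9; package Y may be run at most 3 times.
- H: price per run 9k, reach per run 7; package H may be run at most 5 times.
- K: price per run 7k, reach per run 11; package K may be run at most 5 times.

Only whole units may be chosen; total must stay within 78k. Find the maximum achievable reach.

This is a bounded integer knapsack.
R has the best ratio (8/3); taking only R gives at most 5×8 = 40 (stopped by the supply cap of 5).
Mixing does better — 5×R, 3×Y, and 5×K: price 77 ≤ 78, reach 5·8 + 3·9 + 5·11 = 122.

122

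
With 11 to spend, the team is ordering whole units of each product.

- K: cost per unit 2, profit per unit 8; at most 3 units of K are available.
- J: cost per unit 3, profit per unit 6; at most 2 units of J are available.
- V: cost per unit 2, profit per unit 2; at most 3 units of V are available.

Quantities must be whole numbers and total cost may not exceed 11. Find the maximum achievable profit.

32

This is a bounded integer knapsack.
K has the best ratio (8/2); taking only K gives at most 3×8 = 24 (stopped by the supply cap of 3).
Mixing does better — 3×K, 1×J, and 1×V: cost 11 ≤ 11, profit 3·8 + 1·6 + 1·2 = 32.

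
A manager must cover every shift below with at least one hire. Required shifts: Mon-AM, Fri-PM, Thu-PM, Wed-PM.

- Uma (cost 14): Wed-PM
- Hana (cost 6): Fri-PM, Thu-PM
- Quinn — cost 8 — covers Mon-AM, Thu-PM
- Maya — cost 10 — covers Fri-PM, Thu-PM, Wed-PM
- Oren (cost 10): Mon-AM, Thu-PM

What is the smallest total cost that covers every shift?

The greedy cost-per-new-shift heuristic would pick Hana, Quinn, and Maya for 24, but a cheaper cover exists.
Choose Quinn and Maya: together they cover Mon-AM, Fri-PM, Thu-PM, Wed-PM — every shift.
Total cost: 8 + 10 = 18.
No cover costs less than 18.

18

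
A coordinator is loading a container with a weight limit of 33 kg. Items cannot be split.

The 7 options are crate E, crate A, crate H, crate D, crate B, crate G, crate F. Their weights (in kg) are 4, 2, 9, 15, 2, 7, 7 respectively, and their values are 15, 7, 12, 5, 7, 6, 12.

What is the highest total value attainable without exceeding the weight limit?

crate E + crate A + crate H + crate B + crate F: weight 4 + 2 + 9 + 2 + 7 = 24 ≤ 33, value 15 + 7 + 12 + 7 + 12 = 53.
crate E + crate A + crate H + crate G + crate F: weight 4 + 2 + 9 + 7 + 7 = 29 ≤ 33, value 15 + 7 + 12 + 6 + 12 = 52.
crate E + crate A + crate H + crate B + crate G + crate F: weight 4 + 2 + 9 + 2 + 7 + 7 = 31 ≤ 33, value 15 + 7 + 12 + 7 + 6 + 12 = 59.
Best is crate E, crate A, crate H, crate B, crate G, and crate F with total value 59.

59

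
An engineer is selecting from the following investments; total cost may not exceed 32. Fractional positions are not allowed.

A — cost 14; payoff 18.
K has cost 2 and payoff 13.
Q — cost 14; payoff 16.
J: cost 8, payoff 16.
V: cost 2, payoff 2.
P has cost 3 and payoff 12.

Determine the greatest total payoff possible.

61

Take A, K, J, V, and P: cost 14 + 2 + 8 + 2 + 3 = 29 ≤ 32, payoff 18 + 13 + 16 + 2 + 12 = 61.
No other feasible combination does better.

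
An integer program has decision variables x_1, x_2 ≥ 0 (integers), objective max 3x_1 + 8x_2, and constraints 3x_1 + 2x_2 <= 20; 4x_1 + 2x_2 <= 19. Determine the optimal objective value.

The continuous relaxation peaks at (0, 9.5) with value 76.00; rounding to a feasible lattice point costs some objective.
(x_1,x_2)=(0,9): 3·0+2·9=18≤20, 4·0+2·9=18≤19, objective 72.
(x_1,x_2)=(0,8): 3·0+2·8=16≤20, 4·0+2·8=16≤19, objective 64.
The best lattice point is (0,9), giving 72.

72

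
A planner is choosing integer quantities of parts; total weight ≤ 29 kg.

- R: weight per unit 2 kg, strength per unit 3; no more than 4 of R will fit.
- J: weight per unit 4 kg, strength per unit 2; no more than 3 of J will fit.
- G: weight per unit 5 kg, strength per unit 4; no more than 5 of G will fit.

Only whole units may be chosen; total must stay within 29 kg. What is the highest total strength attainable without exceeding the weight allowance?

This is a bounded integer knapsack.
R has the best ratio (3/2); taking only R gives at most 4×3 = 12 (stopped by the supply cap of 4).
Mixing does better — 4×R and 4×G: weight 28 ≤ 29, strength 4·3 + 4·4 = 28.

28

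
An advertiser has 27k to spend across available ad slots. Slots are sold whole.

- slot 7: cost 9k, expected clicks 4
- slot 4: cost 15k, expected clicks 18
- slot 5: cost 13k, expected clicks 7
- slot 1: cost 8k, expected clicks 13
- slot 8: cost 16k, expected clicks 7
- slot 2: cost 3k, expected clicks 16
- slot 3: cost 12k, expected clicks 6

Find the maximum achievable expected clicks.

Treat it as a binary knapsack problem.
Allowing fractional choices, the relaxed optimum would be about 47.5, but ad slots are indivisible.
slot 4 + slot 1 + slot 2: cost 15 + 8 + 3 = 26 ≤ 27, expected clicks 18 + 13 + 16 = 47.
slot 7 + slot 4 + slot 2: cost 9 + 15 + 3 = 27 ≤ 27, expected clicks 4 + 18 + 16 = 38.
slot 5 + slot 1 + slot 2: cost 13 + 8 + 3 = 24 ≤ 27, expected clicks 7 + 13 + 16 = 36.
Best is slot 4, slot 1, and slot 2 with total expected clicks 47.

47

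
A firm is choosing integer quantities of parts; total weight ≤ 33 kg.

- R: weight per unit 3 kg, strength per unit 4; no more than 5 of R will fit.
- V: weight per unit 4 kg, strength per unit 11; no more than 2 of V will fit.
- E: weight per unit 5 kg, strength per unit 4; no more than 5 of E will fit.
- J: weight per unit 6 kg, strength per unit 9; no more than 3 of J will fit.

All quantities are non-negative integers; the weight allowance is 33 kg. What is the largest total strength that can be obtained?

Take 2×R, 2×V, and 3×J: weight 32 ≤ 33, strength 2·4 + 2·11 + 3·9 = 57.
V has the best ratio (11/4) and is taken to its limit of 2; remaining capacity is filled optimally with the others.

57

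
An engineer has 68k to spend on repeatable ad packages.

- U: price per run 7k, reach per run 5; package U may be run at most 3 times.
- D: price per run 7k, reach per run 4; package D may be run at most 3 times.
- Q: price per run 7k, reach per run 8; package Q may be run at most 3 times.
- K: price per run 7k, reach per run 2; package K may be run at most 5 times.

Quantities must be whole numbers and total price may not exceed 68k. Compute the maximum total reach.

51

This is a bounded integer knapsack.
Q has the best ratio (8/7); taking only Q gives at most 3×8 = 24 (stopped by the supply cap of 3).
Mixing does better — 3×U, 3×D, and 3×Q: price 63 ≤ 68, reach 3·5 + 3·4 + 3·8 = 51.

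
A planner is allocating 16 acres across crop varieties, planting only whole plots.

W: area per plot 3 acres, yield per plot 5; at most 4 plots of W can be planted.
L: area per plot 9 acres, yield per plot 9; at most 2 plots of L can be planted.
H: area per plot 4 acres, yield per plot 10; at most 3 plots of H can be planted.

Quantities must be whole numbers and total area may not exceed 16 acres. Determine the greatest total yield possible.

35

Take 1×W and 3×H: area 15 ≤ 16, yield 1·5 + 3·10 = 35.
H has the best ratio (10/4) and is taken to its limit of 3; remaining capacity is filled optimally with the others.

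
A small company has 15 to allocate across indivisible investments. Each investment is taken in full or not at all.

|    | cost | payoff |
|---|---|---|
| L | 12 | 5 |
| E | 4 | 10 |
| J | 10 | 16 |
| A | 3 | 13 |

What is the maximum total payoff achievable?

E + A: cost 4 + 3 = 7 ≤ 15, payoff 10 + 13 = 23.
E + J: cost 4 + 10 = 14 ≤ 15, payoff 10 + 16 = 26.
J + A: cost 10 + 3 = 13 ≤ 15, payoff 16 + 13 = 29.
Best is J and A with total payoff 29.

29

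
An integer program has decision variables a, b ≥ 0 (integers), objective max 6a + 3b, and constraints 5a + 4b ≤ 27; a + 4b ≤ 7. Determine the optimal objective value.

30

Relaxing integrality, the LP optimum is 32.40 at (a,b) = (5.4, 0), which is not an integer point.
(a,b)=(5,0): 5·5+4·0=25≤27, 1·5+4·0=5≤7, objective 30.
(a,b)=(4,0): 5·4+4·0=20≤27, 1·4+4·0=4≤7, objective 24.
No feasible integer point exceeds 30.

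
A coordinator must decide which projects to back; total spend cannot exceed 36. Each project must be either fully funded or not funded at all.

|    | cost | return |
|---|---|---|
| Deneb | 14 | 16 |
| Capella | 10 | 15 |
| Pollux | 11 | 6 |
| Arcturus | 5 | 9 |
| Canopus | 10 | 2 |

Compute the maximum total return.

This is a 0-1 knapsack instance.
Take Deneb, Capella, and Arcturus: cost 14 + 10 + 5 = 29 ≤ 36, return 16 + 15 + 9 = 40.
No other feasible combination does better.

40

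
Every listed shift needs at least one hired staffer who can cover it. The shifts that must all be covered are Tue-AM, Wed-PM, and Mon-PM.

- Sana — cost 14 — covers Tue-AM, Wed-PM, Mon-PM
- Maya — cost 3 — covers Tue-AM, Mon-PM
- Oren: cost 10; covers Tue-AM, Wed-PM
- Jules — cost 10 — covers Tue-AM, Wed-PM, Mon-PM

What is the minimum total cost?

The greedy cost-per-new-shift heuristic would pick Maya and Oren for 13, but a cheaper cover exists.
Jules alone covers Tue-AM, Wed-PM, Mon-PM — every shift.
Total cost: 10.
No cover costs less than 10.

10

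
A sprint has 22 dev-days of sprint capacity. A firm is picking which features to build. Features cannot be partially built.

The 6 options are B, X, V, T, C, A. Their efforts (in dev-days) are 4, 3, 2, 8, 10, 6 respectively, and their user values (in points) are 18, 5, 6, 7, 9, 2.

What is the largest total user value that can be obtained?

38

This is an integer program with binary decision variables.
Allowing fractional choices, the relaxed optimum would be about 40.6, but features are indivisible.
B + X + V + C: effort 4 + 3 + 2 + 10 = 19 ≤ 22, user value 18 + 5 + 6 + 9 = 38.
B + X + V + T: effort 4 + 3 + 2 + 8 = 17 ≤ 22, user value 18 + 5 + 6 + 7 = 36.
B + V + C + A: effort 4 + 2 + 10 + 6 = 22 ≤ 22, user value 18 + 6 + 9 + 2 = 35.
Best is B, X, V, and C with total user value 38.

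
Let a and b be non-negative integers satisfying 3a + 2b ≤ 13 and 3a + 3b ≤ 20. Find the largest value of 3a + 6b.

36

The continuous relaxation peaks at (0, 6.5) with value 39.00; rounding to a feasible lattice point costs some objective.
(a,b)=(0,6): 3·0+2·6=12≤13, 3·0+3·6=18≤20, objective 36.
(a,b)=(1,5): 3·1+2·5=13≤13, 3·1+3·5=18≤20, objective 33.
The best lattice point is (0,6), giving 36.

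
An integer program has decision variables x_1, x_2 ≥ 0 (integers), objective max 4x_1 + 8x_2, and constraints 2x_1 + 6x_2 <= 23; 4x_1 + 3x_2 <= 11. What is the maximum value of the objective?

(x_1,x_2)=(0,3) is feasible, giving 24.
(x_1,x_2)=(1,2) is feasible, giving 20.
(x_1,x_2)=(0,2) is feasible, giving 16.
Maximum is 24 at (x_1,x_2)=(0,3).

24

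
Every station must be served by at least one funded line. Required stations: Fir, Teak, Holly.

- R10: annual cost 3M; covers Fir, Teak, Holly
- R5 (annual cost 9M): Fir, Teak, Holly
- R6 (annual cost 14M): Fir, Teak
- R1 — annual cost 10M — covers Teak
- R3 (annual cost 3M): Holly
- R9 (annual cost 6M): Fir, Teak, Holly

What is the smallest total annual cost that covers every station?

This is an integer covering problem.
R10 alone covers Fir, Teak, Holly — every station.
Total annual cost: 3.
No cover costs less than 3.

3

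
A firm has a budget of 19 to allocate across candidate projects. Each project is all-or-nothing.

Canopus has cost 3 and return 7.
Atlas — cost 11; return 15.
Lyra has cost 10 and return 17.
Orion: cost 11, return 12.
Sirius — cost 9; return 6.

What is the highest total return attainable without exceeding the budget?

Take Canopus and Lyra: cost 3 + 10 = 13 ≤ 19, return 7 + 17 = 24.
No other feasible combination does better.

24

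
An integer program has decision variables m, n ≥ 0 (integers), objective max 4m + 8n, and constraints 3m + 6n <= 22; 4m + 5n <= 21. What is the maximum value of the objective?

(m,n)=(1,3) is feasible, giving 28.
(m,n)=(0,3) is feasible, giving 24.
(m,n)=(2,2) is feasible, giving 24.
No feasible integer point exceeds 28.

28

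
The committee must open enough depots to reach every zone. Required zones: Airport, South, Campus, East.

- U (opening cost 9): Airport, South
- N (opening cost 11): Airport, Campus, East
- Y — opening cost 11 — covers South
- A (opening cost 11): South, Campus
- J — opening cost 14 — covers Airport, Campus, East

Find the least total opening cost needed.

Choose U and N: together they cover Airport, South, Campus, East — every zone.
Total opening cost: 9 + 11 = 20.

20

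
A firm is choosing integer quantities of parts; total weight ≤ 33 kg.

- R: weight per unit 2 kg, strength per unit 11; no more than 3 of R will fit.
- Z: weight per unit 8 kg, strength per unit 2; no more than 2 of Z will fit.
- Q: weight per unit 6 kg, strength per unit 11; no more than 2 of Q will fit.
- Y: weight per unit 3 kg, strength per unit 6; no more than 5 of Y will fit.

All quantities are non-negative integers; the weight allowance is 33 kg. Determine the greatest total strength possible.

3×R, 2×Q, and 5×Y: weight 33 ≤ 33, strength 3·11 + 2·11 + 5·6 = 85.
3×R, 2×Q, and 4×Y: weight 30 ≤ 33, strength 3·11 + 2·11 + 4·6 = 79.
Best is 85.

85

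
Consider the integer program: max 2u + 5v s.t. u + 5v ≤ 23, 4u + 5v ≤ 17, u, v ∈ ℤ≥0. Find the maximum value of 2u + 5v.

15

Relaxing integrality, the LP optimum is 17.00 at (u,v) = (0, 3.4), which is not an integer point.
(u,v)=(0,3): 1·0+5·3=15≤23, 4·0+5·3=15≤17, objective 15.
(u,v)=(1,2): 1·1+5·2=11≤23, 4·1+5·2=14≤17, objective 12.
(u,v)=(0,2): 1·0+5·2=10≤23, 4·0+5·2=10≤17, objective 10.
Maximum is 15 at (u,v)=(0,3).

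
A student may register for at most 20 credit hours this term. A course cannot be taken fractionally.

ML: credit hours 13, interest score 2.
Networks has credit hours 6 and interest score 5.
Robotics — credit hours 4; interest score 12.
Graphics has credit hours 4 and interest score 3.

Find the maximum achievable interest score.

This is a 0-1 knapsack instance.
Allowing fractional choices, the relaxed optimum would be about 20.9, but courses are indivisible.
Networks + Robotics: credit hours 6 + 4 = 10 ≤ 20, interest score 5 + 12 = 17.
Networks + Robotics + Graphics: credit hours 6 + 4 + 4 = 14 ≤ 20, interest score 5 + 12 + 3 = 20.
Best is Networks, Robotics, and Graphics with total interest score 20.

20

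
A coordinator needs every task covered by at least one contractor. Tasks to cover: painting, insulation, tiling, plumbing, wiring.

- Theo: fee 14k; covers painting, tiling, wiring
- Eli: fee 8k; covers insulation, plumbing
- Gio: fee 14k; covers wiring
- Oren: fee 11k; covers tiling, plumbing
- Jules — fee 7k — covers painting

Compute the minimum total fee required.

Choose Theo and Eli: together they cover painting, insulation, tiling, plumbing, wiring — every task.
Total fee: 14 + 8 = 22.
No cover costs less than 22.

22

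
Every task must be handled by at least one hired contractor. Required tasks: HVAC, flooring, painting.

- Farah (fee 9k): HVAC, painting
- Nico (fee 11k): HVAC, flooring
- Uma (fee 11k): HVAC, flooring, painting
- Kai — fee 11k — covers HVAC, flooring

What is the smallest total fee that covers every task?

11

Uma alone covers HVAC, flooring, painting — every task.
Total fee: 11.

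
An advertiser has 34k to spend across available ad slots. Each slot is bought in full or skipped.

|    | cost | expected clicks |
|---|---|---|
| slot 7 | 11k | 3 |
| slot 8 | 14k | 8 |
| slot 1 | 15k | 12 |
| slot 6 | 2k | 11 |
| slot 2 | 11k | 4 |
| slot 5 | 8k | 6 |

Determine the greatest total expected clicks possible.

This is a 0-1 knapsack instance.
Allowing fractional choices, the relaxed optimum would be about 34.1, but ad slots are indivisible.
slot 1 + slot 6 + slot 2: cost 15 + 2 + 11 = 28 ≤ 34, expected clicks 12 + 11 + 4 = 27.
slot 8 + slot 1 + slot 6: cost 14 + 15 + 2 = 31 ≤ 34, expected clicks 8 + 12 + 11 = 31.
slot 1 + slot 6 + slot 5: cost 15 + 2 + 8 = 25 ≤ 34, expected clicks 12 + 11 + 6 = 29.
Best is slot 8, slot 1, and slot 6 with total expected clicks 31.

31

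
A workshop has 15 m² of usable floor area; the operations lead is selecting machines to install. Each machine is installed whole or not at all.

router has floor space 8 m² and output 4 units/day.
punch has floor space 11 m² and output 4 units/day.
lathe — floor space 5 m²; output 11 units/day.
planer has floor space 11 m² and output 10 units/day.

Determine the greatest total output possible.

15

Treat it as a binary knapsack problem.
router + lathe: floor space 8 + 5 = 13 ≤ 15, output 4 + 11 = 15.
lathe: floor space 5 ≤ 15, output 11.
Best is router and lathe with total output 15.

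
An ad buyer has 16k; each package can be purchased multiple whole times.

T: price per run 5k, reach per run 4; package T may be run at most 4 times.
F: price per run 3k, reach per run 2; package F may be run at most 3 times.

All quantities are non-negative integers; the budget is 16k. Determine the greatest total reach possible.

This is a bounded integer knapsack.
2×T and 2×F: price 16 ≤ 16, reach 2·4 + 2·2 = 12.
3×T: price 15 ≤ 16, reach 3·4 = 12.
Best is 12.

12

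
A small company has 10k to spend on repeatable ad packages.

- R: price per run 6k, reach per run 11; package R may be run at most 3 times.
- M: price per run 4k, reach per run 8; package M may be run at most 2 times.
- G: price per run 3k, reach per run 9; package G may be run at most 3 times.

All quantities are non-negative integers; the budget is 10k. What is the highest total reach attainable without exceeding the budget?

27

G has the best ratio (9/3); taking only G gives at most 3×9 = 27 (stopped by the price limit).
Optimal: 3×G: price 9 ≤ 10, reach 3·9 = 27.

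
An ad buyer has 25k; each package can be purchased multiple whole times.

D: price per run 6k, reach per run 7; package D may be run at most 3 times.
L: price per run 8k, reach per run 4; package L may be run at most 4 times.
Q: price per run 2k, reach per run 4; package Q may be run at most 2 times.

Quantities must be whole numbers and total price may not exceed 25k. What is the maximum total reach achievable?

Take 3×D and 2×Q: price 22 ≤ 25, reach 3·7 + 2·4 = 29.
Q has the best ratio (4/2) and is taken to its limit of 2; remaining capacity is filled optimally with the others.

29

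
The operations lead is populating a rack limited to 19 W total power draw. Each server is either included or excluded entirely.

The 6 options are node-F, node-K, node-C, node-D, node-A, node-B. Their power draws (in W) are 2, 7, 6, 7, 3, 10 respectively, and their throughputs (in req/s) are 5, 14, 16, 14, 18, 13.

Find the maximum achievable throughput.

This is a 0-1 knapsack instance.
Allowing fractional choices, the relaxed optimum would be about 55.0, but servers are indivisible.
node-F + node-K + node-C + node-A: power draw 2 + 7 + 6 + 3 = 18 ≤ 19, throughput 5 + 14 + 16 + 18 = 53.
node-F + node-C + node-D + node-A: power draw 2 + 6 + 7 + 3 = 18 ≤ 19, throughput 5 + 16 + 14 + 18 = 53.
node-F + node-K + node-D + node-A: power draw 2 + 7 + 7 + 3 = 19 ≤ 19, throughput 5 + 14 + 14 + 18 = 51.
The maximum throughput is 53; one optimal choice is node-F, node-K, node-C, and node-A.

53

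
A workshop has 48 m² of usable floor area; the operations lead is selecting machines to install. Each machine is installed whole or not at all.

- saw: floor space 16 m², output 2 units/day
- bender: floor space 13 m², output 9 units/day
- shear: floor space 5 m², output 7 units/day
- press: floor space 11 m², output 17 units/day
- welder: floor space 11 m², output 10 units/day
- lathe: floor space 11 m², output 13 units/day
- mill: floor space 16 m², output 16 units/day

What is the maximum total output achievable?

53

Treat it as a binary knapsack problem.
Allowing fractional choices, the relaxed optimum would be about 57.5, but machines are indivisible.
shear + press + welder + mill: floor space 5 + 11 + 11 + 16 = 43 ≤ 48, output 7 + 17 + 10 + 16 = 50.
bender + shear + press + mill: floor space 13 + 5 + 11 + 16 = 45 ≤ 48, output 9 + 7 + 17 + 16 = 49.
shear + press + lathe + mill: floor space 5 + 11 + 11 + 16 = 43 ≤ 48, output 7 + 17 + 13 + 16 = 53.
Best is shear, press, lathe, and mill with total output 53.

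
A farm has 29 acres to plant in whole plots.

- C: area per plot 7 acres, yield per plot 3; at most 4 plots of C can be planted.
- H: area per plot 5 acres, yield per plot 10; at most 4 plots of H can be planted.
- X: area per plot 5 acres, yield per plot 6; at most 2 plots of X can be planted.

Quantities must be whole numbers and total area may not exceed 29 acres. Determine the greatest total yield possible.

46

H has the best ratio (10/5); taking only H gives at most 4×10 = 40 (stopped by the supply cap of 4).
Mixing does better — 4×H and 1×X: area 25 ≤ 29, yield 4·10 + 1·6 = 46.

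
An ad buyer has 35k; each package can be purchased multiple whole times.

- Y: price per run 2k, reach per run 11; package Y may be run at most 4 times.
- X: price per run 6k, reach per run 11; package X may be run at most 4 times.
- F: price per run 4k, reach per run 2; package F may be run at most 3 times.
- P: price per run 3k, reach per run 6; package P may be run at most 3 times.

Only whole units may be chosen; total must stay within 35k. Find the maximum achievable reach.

95

Y has the best ratio (11/2); taking only Y gives at most 4×11 = 44 (stopped by the supply cap of 4).
Mixing does better — 4×Y, 3×X, and 3×P: price 35 ≤ 35, reach 4·11 + 3·11 + 3·6 = 95.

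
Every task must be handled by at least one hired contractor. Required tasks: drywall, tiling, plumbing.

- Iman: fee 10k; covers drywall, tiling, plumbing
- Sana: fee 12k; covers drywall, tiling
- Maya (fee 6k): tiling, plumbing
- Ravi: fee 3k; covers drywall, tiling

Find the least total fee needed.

9

Choose Maya and Ravi: together they cover drywall, tiling, plumbing — every task.
Total fee: 6 + 3 = 9.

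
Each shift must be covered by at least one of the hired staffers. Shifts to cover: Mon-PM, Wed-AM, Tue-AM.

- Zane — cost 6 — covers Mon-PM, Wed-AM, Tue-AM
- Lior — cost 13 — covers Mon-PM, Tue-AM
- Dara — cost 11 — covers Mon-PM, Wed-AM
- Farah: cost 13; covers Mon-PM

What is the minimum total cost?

Zane alone covers Mon-PM, Wed-AM, Tue-AM — every shift.
Total cost: 6.
No cover costs less than 6.

6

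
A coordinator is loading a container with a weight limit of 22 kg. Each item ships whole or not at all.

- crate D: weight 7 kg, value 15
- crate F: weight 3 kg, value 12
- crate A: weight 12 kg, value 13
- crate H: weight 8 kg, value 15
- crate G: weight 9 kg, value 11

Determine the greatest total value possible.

42

crate D + crate F + crate H: weight 7 + 3 + 8 = 18 ≤ 22, value 15 + 12 + 15 = 42.
crate D + crate F + crate A: weight 7 + 3 + 12 = 22 ≤ 22, value 15 + 12 + 13 = 40.
crate D + crate F + crate G: weight 7 + 3 + 9 = 19 ≤ 22, value 15 + 12 + 11 = 38.
Best is crate D, crate F, and crate H with total value 42.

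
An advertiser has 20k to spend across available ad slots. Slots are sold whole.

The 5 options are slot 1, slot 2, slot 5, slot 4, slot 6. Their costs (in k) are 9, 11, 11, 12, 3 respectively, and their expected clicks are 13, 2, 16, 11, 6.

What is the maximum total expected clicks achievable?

29

Allowing fractional choices, the relaxed optimum would be about 30.7, but ad slots are indivisible.
slot 5 + slot 6: cost 11 + 3 = 14 ≤ 20, expected clicks 16 + 6 = 22.
slot 1 + slot 5: cost 9 + 11 = 20 ≤ 20, expected clicks 13 + 16 = 29.
Best is slot 1 and slot 5 with total expected clicks 29.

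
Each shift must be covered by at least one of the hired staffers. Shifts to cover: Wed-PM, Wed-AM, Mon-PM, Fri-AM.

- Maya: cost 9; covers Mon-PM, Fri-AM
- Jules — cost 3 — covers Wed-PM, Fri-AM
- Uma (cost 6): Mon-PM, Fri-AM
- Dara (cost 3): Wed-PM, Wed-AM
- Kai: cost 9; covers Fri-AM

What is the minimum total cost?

9

This is a weighted set-cover instance.
Choose Uma and Dara: together they cover Wed-PM, Wed-AM, Mon-PM, Fri-AM — every shift.
Total cost: 6 + 3 = 9.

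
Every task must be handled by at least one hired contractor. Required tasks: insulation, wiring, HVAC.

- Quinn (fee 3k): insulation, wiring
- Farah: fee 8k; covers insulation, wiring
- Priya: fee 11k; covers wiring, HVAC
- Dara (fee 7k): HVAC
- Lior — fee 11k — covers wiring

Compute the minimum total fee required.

Choose Quinn and Dara: together they cover insulation, wiring, HVAC — every task.
Total fee: 3 + 7 = 10.
No cover costs less than 10.

10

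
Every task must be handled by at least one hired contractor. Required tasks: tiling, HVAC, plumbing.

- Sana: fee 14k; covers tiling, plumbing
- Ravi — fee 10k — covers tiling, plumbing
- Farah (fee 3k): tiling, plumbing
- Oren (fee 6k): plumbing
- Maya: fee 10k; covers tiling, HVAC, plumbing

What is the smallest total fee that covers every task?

10

The greedy cost-per-new-task heuristic would pick Farah and Maya for 13, but a cheaper cover exists.
Maya alone covers tiling, HVAC, plumbing — every task.
Total fee: 10.
No cover costs less than 10.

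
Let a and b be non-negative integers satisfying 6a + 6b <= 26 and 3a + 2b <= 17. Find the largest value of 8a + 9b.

36

The continuous relaxation peaks at (0, 4.33) with value 39.00; rounding to a feasible lattice point costs some objective.
(a,b)=(0,4): 6·0+6·4=24≤26, 3·0+2·4=8≤17, objective 36.
(a,b)=(1,3): 6·1+6·3=24≤26, 3·1+2·3=9≤17, objective 35.
(a,b)=(0,3): 6·0+6·3=18≤26, 3·0+2·3=6≤17, objective 27.
No feasible integer point exceeds 36.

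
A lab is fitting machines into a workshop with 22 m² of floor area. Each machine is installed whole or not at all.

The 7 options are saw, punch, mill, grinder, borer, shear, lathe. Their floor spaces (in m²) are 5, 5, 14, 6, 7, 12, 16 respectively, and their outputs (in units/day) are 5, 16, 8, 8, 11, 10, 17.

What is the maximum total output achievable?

35

saw + punch + borer: floor space 5 + 5 + 7 = 17 ≤ 22, output 5 + 16 + 11 = 32.
punch + grinder + borer: floor space 5 + 6 + 7 = 18 ≤ 22, output 16 + 8 + 11 = 35.
punch + lathe: floor space 5 + 16 = 21 ≤ 22, output 16 + 17 = 33.
Best is punch, grinder, and borer with total output 35.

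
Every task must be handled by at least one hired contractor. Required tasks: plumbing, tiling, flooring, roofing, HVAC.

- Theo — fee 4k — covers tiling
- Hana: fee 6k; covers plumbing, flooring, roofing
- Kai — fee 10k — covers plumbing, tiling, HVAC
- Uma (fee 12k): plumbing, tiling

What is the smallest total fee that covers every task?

16

The greedy cost-per-new-task heuristic would pick Hana, Theo, and Kai for 20, but a cheaper cover exists.
Choose Hana and Kai: together they cover plumbing, tiling, flooring, roofing, HVAC — every task.
Total fee: 6 + 10 = 16.
No cover costs less than 16.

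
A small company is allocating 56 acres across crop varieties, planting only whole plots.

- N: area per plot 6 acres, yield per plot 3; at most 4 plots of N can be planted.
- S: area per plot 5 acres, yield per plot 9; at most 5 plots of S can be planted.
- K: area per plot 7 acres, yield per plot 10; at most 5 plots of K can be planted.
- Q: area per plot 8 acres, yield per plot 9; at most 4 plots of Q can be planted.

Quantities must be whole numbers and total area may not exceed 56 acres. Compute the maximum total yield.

86

Take 4×S and 5×K: area 55 ≤ 56, yield 4·9 + 5·10 = 86.
No other integer combination yields more.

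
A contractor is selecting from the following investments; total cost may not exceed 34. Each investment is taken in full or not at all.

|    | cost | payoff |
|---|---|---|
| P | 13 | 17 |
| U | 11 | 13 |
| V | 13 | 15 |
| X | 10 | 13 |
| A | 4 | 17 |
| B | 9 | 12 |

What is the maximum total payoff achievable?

This is an integer program with binary decision variables.
P + X + A: cost 13 + 10 + 4 = 27 ≤ 34, payoff 17 + 13 + 17 = 47.
U + X + A + B: cost 11 + 10 + 4 + 9 = 34 ≤ 34, payoff 13 + 13 + 17 + 12 = 55.
P + V + A: cost 13 + 13 + 4 = 30 ≤ 34, payoff 17 + 15 + 17 = 49.
Best is U, X, A, and B with total payoff 55.

55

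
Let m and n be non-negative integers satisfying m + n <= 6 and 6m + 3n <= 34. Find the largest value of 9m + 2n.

Relaxing integrality, the LP optimum is 51.00 at (m,n) = (5.67, 0), which is not an integer point.
(m,n)=(5,1) is feasible, giving 47.
(m,n)=(5,0) is feasible, giving 45.
The best lattice point is (5,1), giving 47.

47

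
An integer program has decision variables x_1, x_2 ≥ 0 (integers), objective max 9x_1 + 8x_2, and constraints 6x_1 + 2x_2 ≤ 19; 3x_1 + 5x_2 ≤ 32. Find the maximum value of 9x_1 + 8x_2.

Relaxing integrality, the LP optimum is 56.62 at (x_1,x_2) = (1.29, 5.62), which is not an integer point.
(x_1,x_2)=(1,5): 6·1+2·5=16≤19, 3·1+5·5=28≤32, objective 49.
(x_1,x_2)=(0,6): 6·0+2·6=12≤19, 3·0+5·6=30≤32, objective 48.
The best lattice point is (1,5), giving 49.

49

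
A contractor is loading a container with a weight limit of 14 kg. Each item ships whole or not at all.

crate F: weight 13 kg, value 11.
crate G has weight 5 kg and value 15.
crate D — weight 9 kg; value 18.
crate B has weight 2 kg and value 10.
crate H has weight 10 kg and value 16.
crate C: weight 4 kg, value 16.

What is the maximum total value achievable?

41

Allowing fractional choices, the relaxed optimum would be about 47.0, but items are indivisible.
crate D + crate C: weight 9 + 4 = 13 ≤ 14, value 18 + 16 = 34.
crate G + crate B + crate C: weight 5 + 2 + 4 = 11 ≤ 14, value 15 + 10 + 16 = 41.
Best is crate G, crate B, and crate C with total value 41.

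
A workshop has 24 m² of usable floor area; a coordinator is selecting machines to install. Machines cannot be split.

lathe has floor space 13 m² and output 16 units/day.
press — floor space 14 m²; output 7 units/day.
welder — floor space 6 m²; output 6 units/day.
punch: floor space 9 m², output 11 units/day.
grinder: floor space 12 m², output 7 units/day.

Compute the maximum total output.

27

lathe + punch: floor space 13 + 9 = 22 ≤ 24, output 16 + 11 = 27.
punch + grinder: floor space 9 + 12 = 21 ≤ 24, output 11 + 7 = 18.
lathe + welder: floor space 13 + 6 = 19 ≤ 24, output 16 + 6 = 22.
Best is lathe and punch with total output 27.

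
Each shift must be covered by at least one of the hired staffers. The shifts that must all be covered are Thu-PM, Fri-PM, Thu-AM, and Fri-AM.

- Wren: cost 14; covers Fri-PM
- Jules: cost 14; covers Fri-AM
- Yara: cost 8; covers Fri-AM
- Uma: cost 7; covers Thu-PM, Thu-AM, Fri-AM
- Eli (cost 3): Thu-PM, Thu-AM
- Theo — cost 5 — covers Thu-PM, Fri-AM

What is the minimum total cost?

The greedy cost-per-new-shift heuristic would pick Eli, Theo, and Wren for 22, but a cheaper cover exists.
Choose Wren and Uma: together they cover Thu-PM, Fri-PM, Thu-AM, Fri-AM — every shift.
Total cost: 14 + 7 = 21.
No cover costs less than 21.

21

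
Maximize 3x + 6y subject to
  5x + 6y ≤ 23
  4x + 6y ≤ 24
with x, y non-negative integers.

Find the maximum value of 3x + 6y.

The continuous relaxation peaks at (0, 3.83) with value 23.00; rounding to a feasible lattice point costs some objective.
(x,y)=(1,3): 5·1+6·3=23≤23, 4·1+6·3=22≤24, objective 21.
(x,y)=(0,3): 5·0+6·3=18≤23, 4·0+6·3=18≤24, objective 18.
(x,y)=(2,2): 5·2+6·2=22≤23, 4·2+6·2=20≤24, objective 18.
(x,y)=(1,2): 5·1+6·2=17≤23, 4·1+6·2=16≤24, objective 15.
No feasible integer point exceeds 21.

21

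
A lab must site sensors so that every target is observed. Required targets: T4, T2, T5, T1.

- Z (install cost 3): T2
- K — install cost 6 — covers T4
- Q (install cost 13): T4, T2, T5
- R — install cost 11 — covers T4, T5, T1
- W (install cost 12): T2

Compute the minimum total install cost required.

14

Choose Z and R: together they cover T4, T2, T5, T1 — every target.
Total install cost: 3 + 11 = 14.
No cover costs less than 14.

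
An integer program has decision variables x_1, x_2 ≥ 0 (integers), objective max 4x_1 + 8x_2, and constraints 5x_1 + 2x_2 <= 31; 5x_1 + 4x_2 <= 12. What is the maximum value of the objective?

(x_1,x_2)=(0,3) is feasible, giving 24.
(x_1,x_2)=(0,2) is feasible, giving 16.
The best lattice point is (0,3), giving 24.

24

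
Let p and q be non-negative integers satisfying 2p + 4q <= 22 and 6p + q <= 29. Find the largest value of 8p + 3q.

(p,q)=(4,3): 2·4+4·3=20≤22, 6·4+1·3=27≤29, objective 41.
(p,q)=(4,2): 2·4+4·2=16≤22, 6·4+1·2=26≤29, objective 38.
Maximum is 41 at (p,q)=(4,3).

41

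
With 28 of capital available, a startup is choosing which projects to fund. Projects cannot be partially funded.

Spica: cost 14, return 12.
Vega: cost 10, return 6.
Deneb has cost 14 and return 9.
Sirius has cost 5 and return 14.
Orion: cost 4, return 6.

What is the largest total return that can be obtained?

32

This is an integer program with binary decision variables.
Spica + Sirius + Orion: cost 14 + 5 + 4 = 23 ≤ 28, return 12 + 14 + 6 = 32.
Spica + Sirius: cost 14 + 5 = 19 ≤ 28, return 12 + 14 = 26.
Deneb + Sirius + Orion: cost 14 + 5 + 4 = 23 ≤ 28, return 9 + 14 + 6 = 29.
Best is Spica, Sirius, and Orion with total return 32.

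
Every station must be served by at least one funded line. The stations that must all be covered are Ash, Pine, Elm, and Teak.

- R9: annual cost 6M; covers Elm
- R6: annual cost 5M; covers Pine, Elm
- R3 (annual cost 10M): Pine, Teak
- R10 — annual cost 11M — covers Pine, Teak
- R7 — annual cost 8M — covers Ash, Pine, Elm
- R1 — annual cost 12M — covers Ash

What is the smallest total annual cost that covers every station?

The greedy cost-per-new-station heuristic would pick R6, R7, and R3 for 23, but a cheaper cover exists.
Choose R3 and R7: together they cover Ash, Pine, Elm, Teak — every station.
Total annual cost: 10 + 8 = 18.
No cover costs less than 18.

18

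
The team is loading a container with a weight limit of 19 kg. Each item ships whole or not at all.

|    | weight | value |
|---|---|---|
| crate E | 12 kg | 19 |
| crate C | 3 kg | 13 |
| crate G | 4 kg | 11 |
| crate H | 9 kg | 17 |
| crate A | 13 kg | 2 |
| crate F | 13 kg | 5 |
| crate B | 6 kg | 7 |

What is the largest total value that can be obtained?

43

This is an integer program with binary decision variables.
Allowing fractional choices, the relaxed optimum would be about 45.8, but items are indivisible.
crate E + crate C + crate G: weight 12 + 3 + 4 = 19 ≤ 19, value 19 + 13 + 11 = 43.
crate C + crate G + crate H: weight 3 + 4 + 9 = 16 ≤ 19, value 13 + 11 + 17 = 41.
Best is crate E, crate C, and crate G with total value 43.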